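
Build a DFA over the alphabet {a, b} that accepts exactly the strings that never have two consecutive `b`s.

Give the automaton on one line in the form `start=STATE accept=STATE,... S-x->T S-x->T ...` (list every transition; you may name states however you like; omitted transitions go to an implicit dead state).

Track partial matches of the forbidden pattern `bb`. State q2 is a dead state reached once `bb` has occurred; every other state accepts. q0 means no part of `bb` is currently matched.
A 3-state machine:
        a   b  
>* q0   q0  q1 
 * q1   q0  q2 
   q2   q2  q2 
(> = start, * = accepting)

start=q0 accept=q0,q1 q0-a->q0 q0-b->q1 q1-a->q0 q1-b->q2 q2-a->q2 q2-b->q2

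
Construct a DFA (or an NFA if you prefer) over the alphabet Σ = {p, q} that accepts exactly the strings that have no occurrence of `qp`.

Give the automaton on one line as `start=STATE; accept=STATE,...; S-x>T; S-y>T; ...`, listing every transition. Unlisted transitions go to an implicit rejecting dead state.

start=s0; accept=s0,s1; s0-p>s0; s0-q>s1; s1-p>s2; s1-q>s1; s2-p>s2; s2-q>s2

Track partial matches of the forbidden pattern `qp`. State s2 is a dead state reached once `qp` has occurred; every other state accepts. s0 means no part of `qp` is currently matched.
        p   q  
>* s0   s0  s1 
 * s1   s2  s1 
   s2   s2  s2 
(> = start, * = accepting)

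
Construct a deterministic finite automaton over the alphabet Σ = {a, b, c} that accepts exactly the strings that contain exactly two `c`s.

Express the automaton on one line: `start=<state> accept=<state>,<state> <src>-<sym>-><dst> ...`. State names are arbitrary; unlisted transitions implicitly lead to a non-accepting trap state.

Only the number of `c`s matters, and only up to 3. Make a chain S0 → S1 → S2 → S3 advanced by each `c` (with S3 absorbing); every other symbol self-loops. The accepting set is {S2}.
A 4-state machine:
        a   b   c  
>  S0   S0  S0  S1 
   S1   S1  S1  S2 
 * S2   S2  S2  S3 
   S3   S3  S3  S3 
(> = start, * = accepting)

start=S0 accept=S2 S0-a->S0 S0-b->S0 S0-c->S1 S1-a->S1 S1-b->S1 S1-c->S2 S2-a->S2 S2-b->S2 S2-c->S3 S3-a->S3 S3-b->S3 S3-c->S3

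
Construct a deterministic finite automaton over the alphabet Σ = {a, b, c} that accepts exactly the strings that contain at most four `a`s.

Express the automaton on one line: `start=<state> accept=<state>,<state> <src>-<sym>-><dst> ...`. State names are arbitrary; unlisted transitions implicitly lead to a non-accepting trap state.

start=q0 accept=q0,q1,q2,q3,q4 q0-a->q1 q0-b->q0 q0-c->q0 q1-a->q2 q1-b->q1 q1-c->q1 q2-a->q3 q2-b->q2 q2-c->q2 q3-a->q4 q3-b->q3 q3-c->q3 q4-a->q5 q4-b->q4 q4-c->q4 q5-a->q5 q5-b->q5 q5-c->q5

Only the number of `a`s matters, and only up to 5. Make a chain q0 → q1 → q2 → q3 → q4 → q5 advanced by each `a` (with q5 absorbing); every other symbol self-loops. The accepting set is {q0, q1, q2, q3, q4}.
With 6 states:
        a   b   c  
>* q0   q1  q0  q0 
 * q1   q2  q1  q1 
 * q2   q3  q2  q2 
 * q3   q4  q3  q3 
 * q4   q5  q4  q4 
   q5   q5  q5  q5 
(> = start, * = accepting)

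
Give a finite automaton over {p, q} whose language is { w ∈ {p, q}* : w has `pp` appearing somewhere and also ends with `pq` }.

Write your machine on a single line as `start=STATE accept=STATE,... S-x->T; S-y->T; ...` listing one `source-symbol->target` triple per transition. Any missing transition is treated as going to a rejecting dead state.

start=S0; accept=S3; S0-p->S1; S0-q->S0; S1-p->S2; S1-q->S0; S2-p->S2; S2-q->S3; S3-p->S2; S3-q->S4; S4-p->S2; S4-q->S4

Handle the two conditions separately and then intersect. The first has 3 states tracking whether and how much of `pp` has been seen; the second has 3 states tracking how much of the suffix `pq` has currently been matched. A product state is a pair (one from each), accepting exactly when both do. Minimizing collapses redundant product states.
With 5 states:
        p   q  
>  S0   S1  S0 
   S1   S2  S0 
   S2   S2  S3 
 * S3   S2  S4 
   S4   S2  S4 
(> = start, * = accepting)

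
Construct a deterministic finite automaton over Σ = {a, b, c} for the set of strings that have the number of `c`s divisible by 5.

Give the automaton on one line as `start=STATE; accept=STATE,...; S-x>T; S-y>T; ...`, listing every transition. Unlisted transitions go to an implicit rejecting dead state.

start=s0; accept=s0; s0-a>s0; s0-b>s0; s0-c>s1; s1-a>s1; s1-b>s1; s1-c>s2; s2-a>s2; s2-b>s2; s2-c>s3; s3-a>s3; s3-b>s3; s3-c>s4; s4-a>s4; s4-b>s4; s4-c>s0

The only thing that matters is how many `c`s have appeared, reduced mod 5. Use one state per residue: s0 for 0, …, s4 for 4. Reading `c` moves to the next residue; anything else stays put. s0 is accepting.
With 5 states:
        a   b   c  
>* s0   s0  s0  s1 
   s1   s1  s1  s2 
   s2   s2  s2  s3 
   s3   s3  s3  s4 
   s4   s4  s4  s0 
(> = start, * = accepting)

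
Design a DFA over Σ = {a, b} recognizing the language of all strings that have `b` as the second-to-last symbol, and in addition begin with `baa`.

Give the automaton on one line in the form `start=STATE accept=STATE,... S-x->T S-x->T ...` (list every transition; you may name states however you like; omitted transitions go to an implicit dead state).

Build one automaton per condition and run them in lockstep. One (7 states) tracks the last 2 symbols read; the other (5 states) tracks whether the input so far still matches the prefix `baa`. Each combined state is a pair, one component from each; accept when both components accept.
          a    b  
>  q0     q1   q2 
   q1     q3   q4 
   q2     q5   q6 
   q3     q3   q4 
   q4     q7   q6 
   q5     q8   q4 
   q6     q7   q6 
   q7     q3   q4 
   q8     q8   q9 
   q9    q10  q11 
 * q10    q8   q9 
 * q11   q10  q11 
(> = start, * = accepting)

start=q0 accept=q10,q11 q0-a->q1 q0-b->q2 q1-a->q3 q1-b->q4 q2-a->q5 q2-b->q6 q3-a->q3 q3-b->q4 q4-a->q7 q4-b->q6 q5-a->q8 q5-b->q4 q6-a->q7 q6-b->q6 q7-a->q3 q7-b->q4 q8-a->q8 q8-b->q9 q9-a->q10 q9-b->q11 q10-a->q8 q10-b->q9 q11-a->q10 q11-b->q11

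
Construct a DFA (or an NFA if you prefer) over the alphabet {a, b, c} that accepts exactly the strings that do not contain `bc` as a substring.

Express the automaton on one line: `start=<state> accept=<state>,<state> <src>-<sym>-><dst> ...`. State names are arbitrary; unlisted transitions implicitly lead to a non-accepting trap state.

This is the complement of 'contains `bc`'. Use the same substring-matching states — q0 through q2 holding how much of `bc` has just been matched — but flip the accepting set: everything except the trap q2 accepts.
3 states suffice.
        a   b   c  
>* q0   q0  q1  q0 
 * q1   q0  q1  q2 
   q2   q2  q2  q2 
(> = start, * = accepting)

start=q0 accept=q0,q1 q0-a->q0 q0-b->q1 q0-c->q0 q1-a->q0 q1-b->q1 q1-c->q2 q2-a->q2 q2-b->q2 q2-c->q2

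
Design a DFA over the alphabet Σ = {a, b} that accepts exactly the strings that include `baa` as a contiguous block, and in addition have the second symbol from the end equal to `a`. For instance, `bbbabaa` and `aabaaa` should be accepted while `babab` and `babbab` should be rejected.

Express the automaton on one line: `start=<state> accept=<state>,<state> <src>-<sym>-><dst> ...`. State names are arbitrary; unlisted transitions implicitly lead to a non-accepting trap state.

start=q0 accept=q3,q4 q0-a->q0 q0-b->q1 q1-a->q2 q1-b->q1 q2-a->q3 q2-b->q1 q3-a->q3 q3-b->q4 q4-a->q5 q4-b->q6 q5-a->q3 q5-b->q4 q6-a->q5 q6-b->q6

Run two small machines in parallel and take their product. One (4 states) tracks whether and how much of `baa` has been seen; the other (7 states) tracks the last 2 symbols read. Each combined state is a pair, one component from each; accept when both components accept. Minimizing collapses redundant product states.
A 7-state machine:
        a   b  
>  q0   q0  q1 
   q1   q2  q1 
   q2   q3  q1 
 * q3   q3  q4 
 * q4   q5  q6 
   q5   q3  q4 
   q6   q5  q6 
(> = start, * = accepting)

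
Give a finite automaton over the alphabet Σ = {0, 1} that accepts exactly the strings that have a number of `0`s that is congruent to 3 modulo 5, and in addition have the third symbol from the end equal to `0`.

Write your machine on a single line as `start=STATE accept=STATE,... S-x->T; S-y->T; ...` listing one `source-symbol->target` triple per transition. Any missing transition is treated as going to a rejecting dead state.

start=q0; accept=q4,q8,q9,q12; q0-0->q1; q0-1->q0; q1-0->q2; q1-1->q3; q2-0->q4; q2-1->q5; q3-0->q6; q3-1->q3; q4-0->q7; q4-1->q8; q5-0->q9; q5-1->q10; q6-0->q11; q6-1->q5; q7-0->q0; q7-1->q7; q8-0->q7; q8-1->q12; q9-0->q7; q9-1->q13; q10-0->q14; q10-1->q10; q11-0->q7; q11-1->q8; q12-0->q7; q12-1->q15; q13-0->q7; q13-1->q12; q14-0->q7; q14-1->q13; q15-0->q7; q15-1->q15

Run two small machines in parallel and take their product. One (5 states) tracks the count of `0`s modulo 5; the other (15 states) tracks the last 3 symbols read. Each combined state is a pair, one component from each; accept when both components accept. After merging equivalent states the machine shrinks.
16 states suffice.
          0    1  
>  q0     q1   q0 
   q1     q2   q3 
   q2     q4   q5 
   q3     q6   q3 
 * q4     q7   q8 
   q5     q9  q10 
   q6    q11   q5 
   q7     q0   q7 
 * q8     q7  q12 
 * q9     q7  q13 
   q10   q14  q10 
   q11    q7   q8 
 * q12    q7  q15 
   q13    q7  q12 
   q14    q7  q13 
   q15    q7  q15 
(> = start, * = accepting)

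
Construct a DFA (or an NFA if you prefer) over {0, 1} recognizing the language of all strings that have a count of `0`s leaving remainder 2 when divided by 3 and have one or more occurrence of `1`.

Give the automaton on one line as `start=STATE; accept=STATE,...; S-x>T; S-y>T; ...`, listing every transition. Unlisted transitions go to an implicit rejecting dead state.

Handle the two conditions separately and then intersect. One (3 states) tracks the count of `0`s modulo 3; the other (3 states) tracks the count of `1`s, saturating at 2. Each combined state is a pair, one component from each; accept when both components accept.
        0   1  
>  S0   S1  S2 
   S1   S3  S4 
   S2   S4  S5 
   S3   S0  S6 
   S4   S6  S7 
   S5   S7  S5 
 * S6   S2  S8 
   S7   S8  S7 
 * S8   S5  S8 
(> = start, * = accepting)

start=S0; accept=S6,S8; S0-0>S1; S0-1>S2; S1-0>S3; S1-1>S4; S2-0>S4; S2-1>S5; S3-0>S0; S3-1>S6; S4-0>S6; S4-1>S7; S5-0>S7; S5-1>S5; S6-0>S2; S6-1>S8; S7-0>S8; S7-1>S7; S8-0>S5; S8-1>S8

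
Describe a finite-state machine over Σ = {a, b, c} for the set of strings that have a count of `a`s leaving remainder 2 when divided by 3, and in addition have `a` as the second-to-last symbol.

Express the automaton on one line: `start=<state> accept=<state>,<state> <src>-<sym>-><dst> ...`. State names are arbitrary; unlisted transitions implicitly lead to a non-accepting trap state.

Handle the two conditions separately and then intersect. One (3 states) tracks the count of `a`s modulo 3; the other (13 states) tracks the last 2 symbols read. Each combined state is a pair, one component from each; accept when both components accept. Equivalent product states are then merged.
7 states suffice.
        a   b   c  
>  s0   s1  s0  s0 
   s1   s2  s3  s3 
 * s2   s0  s4  s4 
   s3   s5  s3  s3 
 * s4   s0  s6  s6 
   s5   s0  s4  s4 
   s6   s0  s6  s6 
(> = start, * = accepting)

start=s0 accept=s2,s4 s0-a->s1 s0-b->s0 s0-c->s0 s1-a->s2 s1-b->s3 s1-c->s3 s2-a->s0 s2-b->s4 s2-c->s4 s3-a->s5 s3-b->s3 s3-c->s3 s4-a->s0 s4-b->s6 s4-c->s6 s5-a->s0 s5-b->s4 s5-c->s4 s6-a->s0 s6-b->s6 s6-c->s6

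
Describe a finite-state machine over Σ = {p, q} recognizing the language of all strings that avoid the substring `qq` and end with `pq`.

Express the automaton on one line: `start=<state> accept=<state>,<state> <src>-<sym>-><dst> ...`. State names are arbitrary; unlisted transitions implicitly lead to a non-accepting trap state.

start=S0 accept=S3 S0-p->S1 S0-q->S2 S1-p->S1 S1-q->S3 S2-p->S1 S2-q->S4 S3-p->S1 S3-q->S4 S4-p->S5 S4-q->S4 S5-p->S5 S5-q->S6 S6-p->S5 S6-q->S4

Build one automaton per condition and run them in lockstep. One (3 states) tracks partial matches of the forbidden pattern `qq`; the other (3 states) tracks how much of the suffix `pq` has currently been matched. Each combined state is a pair, one component from each; accept when both components accept.
7 states suffice.
        p   q  
>  S0   S1  S2 
   S1   S1  S3 
   S2   S1  S4 
 * S3   S1  S4 
   S4   S5  S4 
   S5   S5  S6 
   S6   S5  S4 
(> = start, * = accepting)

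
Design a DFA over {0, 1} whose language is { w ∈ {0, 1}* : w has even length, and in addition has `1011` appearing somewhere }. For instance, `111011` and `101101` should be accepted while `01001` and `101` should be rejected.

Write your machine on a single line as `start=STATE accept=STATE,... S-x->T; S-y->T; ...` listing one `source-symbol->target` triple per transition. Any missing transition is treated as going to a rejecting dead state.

start=S0; accept=S8; S0-0->S1; S0-1->S2; S1-0->S0; S1-1->S3; S2-0->S4; S2-1->S3; S3-0->S5; S3-1->S2; S4-0->S1; S4-1->S6; S5-0->S0; S5-1->S7; S6-0->S4; S6-1->S8; S7-0->S5; S7-1->S9; S8-0->S9; S8-1->S9; S9-0->S8; S9-1->S8

Handle the two conditions separately and then intersect. One (2 states) tracks the input length modulo 2; the other (5 states) tracks whether and how much of `1011` has been seen. Each combined state is a pair, one component from each; accept when both components accept.
10 states suffice.
        0   1  
>  S0   S1  S2 
   S1   S0  S3 
   S2   S4  S3 
   S3   S5  S2 
   S4   S1  S6 
   S5   S0  S7 
   S6   S4  S8 
   S7   S5  S9 
 * S8   S9  S9 
   S9   S8  S8 
(> = start, * = accepting)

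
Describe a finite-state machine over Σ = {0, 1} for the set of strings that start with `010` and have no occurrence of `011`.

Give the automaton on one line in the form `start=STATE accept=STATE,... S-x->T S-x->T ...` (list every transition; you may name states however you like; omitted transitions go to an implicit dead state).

Build one automaton per condition and run them in lockstep. The first has 5 states tracking whether the input so far still matches the prefix `010`; the second has 4 states tracking partial matches of the forbidden pattern `011`. A product state is a pair (one from each), accepting exactly when both do. Equivalent product states are then merged.
6 states suffice.
       0  1 
>  A   B  C 
   B   C  D 
   C   C  C 
   D   E  C 
 * E   E  F 
 * F   E  C 
(> = start, * = accepting)

start=A accept=E,F A-0->B A-1->C B-0->C B-1->D C-0->C C-1->C D-0->E D-1->C E-0->E E-1->F F-0->E F-1->C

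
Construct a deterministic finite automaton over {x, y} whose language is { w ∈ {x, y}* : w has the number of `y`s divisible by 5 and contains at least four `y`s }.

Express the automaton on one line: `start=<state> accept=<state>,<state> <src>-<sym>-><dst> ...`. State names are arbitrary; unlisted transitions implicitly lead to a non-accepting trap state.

Build one automaton per condition and run them in lockstep. One (5 states) tracks the count of `y`s modulo 5; the other (6 states) tracks the count of `y`s, saturating at 5. Each combined state is a pair, one component from each; accept when both components accept.
10 states suffice.
        x   y  
>  s0   s0  s1 
   s1   s1  s2 
   s2   s2  s3 
   s3   s3  s4 
   s4   s4  s5 
 * s5   s5  s6 
   s6   s6  s7 
   s7   s7  s8 
   s8   s8  s9 
   s9   s9  s5 
(> = start, * = accepting)

start=s0 accept=s5 s0-x->s0 s0-y->s1 s1-x->s1 s1-y->s2 s2-x->s2 s2-y->s3 s3-x->s3 s3-y->s4 s4-x->s4 s4-y->s5 s5-x->s5 s5-y->s6 s6-x->s6 s6-y->s7 s7-x->s7 s7-y->s8 s8-x->s8 s8-y->s9 s9-x->s9 s9-y->s5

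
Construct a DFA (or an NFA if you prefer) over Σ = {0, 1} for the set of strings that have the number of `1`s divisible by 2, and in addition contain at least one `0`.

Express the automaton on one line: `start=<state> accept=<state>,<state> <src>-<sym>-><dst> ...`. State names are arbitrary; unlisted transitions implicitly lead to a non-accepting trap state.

start=q0 accept=q1 q0-0->q1 q0-1->q2 q1-0->q1 q1-1->q3 q2-0->q3 q2-1->q0 q3-0->q3 q3-1->q1

Handle the two conditions separately and then intersect. One (2 states) tracks the count of `1`s modulo 2; the other (3 states) tracks the count of `0`s, saturating at 2. Each combined state is a pair, one component from each; accept when both components accept. Minimizing collapses redundant product states.
        0   1  
>  q0   q1  q2 
 * q1   q1  q3 
   q2   q3  q0 
   q3   q3  q1 
(> = start, * = accepting)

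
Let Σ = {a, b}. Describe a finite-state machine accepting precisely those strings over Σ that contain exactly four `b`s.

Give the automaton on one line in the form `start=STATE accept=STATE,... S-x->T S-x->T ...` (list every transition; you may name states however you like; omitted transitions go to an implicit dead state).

Count `b`s, saturating at 5: states S0 through S4 mean 0 through 4 `b`s seen; S5 means more than 4. Each `b` increments (capped at S5); other symbols loop. Accept from {S4}.
A 6-state machine:
        a   b  
>  S0   S0  S1 
   S1   S1  S2 
   S2   S2  S3 
   S3   S3  S4 
 * S4   S4  S5 
   S5   S5  S5 
(> = start, * = accepting)

start=S0 accept=S4 S0-a->S0 S0-b->S1 S1-a->S1 S1-b->S2 S2-a->S2 S2-b->S3 S3-a->S3 S3-b->S4 S4-a->S4 S4-b->S5 S5-a->S5 S5-b->S5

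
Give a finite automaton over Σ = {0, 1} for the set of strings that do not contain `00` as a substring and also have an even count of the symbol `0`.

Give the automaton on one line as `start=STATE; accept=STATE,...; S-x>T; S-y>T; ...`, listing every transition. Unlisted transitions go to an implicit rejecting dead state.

start=S0; accept=S0,S5; S0-0>S1; S0-1>S0; S1-0>S2; S1-1>S3; S2-0>S4; S2-1>S2; S3-0>S5; S3-1>S3; S4-0>S2; S4-1>S4; S5-0>S4; S5-1>S0

Handle the two conditions separately and then intersect. The first has 3 states tracking partial matches of the forbidden pattern `00`; the second has 2 states tracking the count of `0`s modulo 2. A product state is a pair (one from each), accepting exactly when both do.
        0   1  
>* S0   S1  S0 
   S1   S2  S3 
   S2   S4  S2 
   S3   S5  S3 
   S4   S2  S4 
 * S5   S4  S0 
(> = start, * = accepting)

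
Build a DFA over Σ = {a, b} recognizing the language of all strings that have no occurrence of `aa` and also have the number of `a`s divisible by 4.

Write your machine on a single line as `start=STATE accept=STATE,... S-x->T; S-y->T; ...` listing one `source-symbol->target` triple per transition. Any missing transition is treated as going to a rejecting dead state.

start=q0; accept=q0,q8; q0-a->q1; q0-b->q0; q1-a->q2; q1-b->q3; q2-a->q2; q2-b->q2; q3-a->q4; q3-b->q3; q4-a->q2; q4-b->q5; q5-a->q6; q5-b->q5; q6-a->q2; q6-b->q7; q7-a->q8; q7-b->q7; q8-a->q2; q8-b->q0

Handle the two conditions separately and then intersect. One (3 states) tracks partial matches of the forbidden pattern `aa`; the other (4 states) tracks the count of `a`s modulo 4. Each combined state is a pair, one component from each; accept when both components accept. After merging equivalent states the machine shrinks.
With 9 states:
        a   b  
>* q0   q1  q0 
   q1   q2  q3 
   q2   q2  q2 
   q3   q4  q3 
   q4   q2  q5 
   q5   q6  q5 
   q6   q2  q7 
   q7   q8  q7 
 * q8   q2  q0 
(> = start, * = accepting)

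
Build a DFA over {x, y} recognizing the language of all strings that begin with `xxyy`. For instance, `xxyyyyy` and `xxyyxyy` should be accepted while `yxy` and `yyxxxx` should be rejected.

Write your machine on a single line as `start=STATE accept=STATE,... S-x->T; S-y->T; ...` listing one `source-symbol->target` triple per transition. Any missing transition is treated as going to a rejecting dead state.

start=s0; accept=s4; s0-x->s1; s0-y->s5; s1-x->s2; s1-y->s5; s2-x->s5; s2-y->s3; s3-x->s5; s3-y->s4; s4-x->s4; s4-y->s4; s5-x->s5; s5-y->s5

Check the first 4 symbols one by one: s0 through s3 record how many have matched `xxyy` so far; any wrong symbol goes to the dead state s5. After all 4 match we enter the accepting sink s4.
6 states suffice.
        x   y  
>  s0   s1  s5 
   s1   s2  s5 
   s2   s5  s3 
   s3   s5  s4 
 * s4   s4  s4 
   s5   s5  s5 
(> = start, * = accepting)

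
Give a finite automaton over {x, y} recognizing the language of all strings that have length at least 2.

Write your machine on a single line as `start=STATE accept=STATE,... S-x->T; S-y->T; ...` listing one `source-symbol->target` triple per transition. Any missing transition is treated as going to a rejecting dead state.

We only need to distinguish lengths 0, 1, …, 2, and '>2'. Chain q0 → q1 → q2 → q3 on every symbol, with q3 looping. Accepting states: {q2, q3}.
With 4 states:
        x   y  
>  q0   q1  q1 
   q1   q2  q2 
 * q2   q3  q3 
 * q3   q3  q3 
(> = start, * = accepting)

start=q0; accept=q2,q3; q0-x->q1; q0-y->q1; q1-x->q2; q1-y->q2; q2-x->q3; q2-y->q3; q3-x->q3; q3-y->q3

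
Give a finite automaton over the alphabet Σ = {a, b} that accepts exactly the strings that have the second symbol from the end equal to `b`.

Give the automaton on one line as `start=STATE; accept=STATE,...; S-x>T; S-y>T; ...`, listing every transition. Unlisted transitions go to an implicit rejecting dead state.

start=S0; accept=S5,S6; S0-a>S1; S0-b>S2; S1-a>S3; S1-b>S4; S2-a>S5; S2-b>S6; S3-a>S3; S3-b>S4; S4-a>S5; S4-b>S6; S5-a>S3; S5-b>S4; S6-a>S5; S6-b>S6

Because acceptance depends on a position counted from the end, the machine has to buffer the most recent 2 symbols. Make each state the string of the last up-to-2 symbols read; on input `x` shift the window left and append `x`. Accept when the buffered window has length 2 and begins with `b`.
A 7-state machine:
        a   b  
>  S0   S1  S2 
   S1   S3  S4 
   S2   S5  S6 
   S3   S3  S4 
   S4   S5  S6 
 * S5   S3  S4 
 * S6   S5  S6 
(> = start, * = accepting)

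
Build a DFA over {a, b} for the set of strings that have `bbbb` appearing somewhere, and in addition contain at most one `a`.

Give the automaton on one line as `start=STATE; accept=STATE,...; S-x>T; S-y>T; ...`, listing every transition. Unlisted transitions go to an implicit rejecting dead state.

start=s0; accept=s11,s13; s0-a>s1; s0-b>s2; s1-a>s3; s1-b>s4; s2-a>s1; s2-b>s5; s3-a>s3; s3-b>s6; s4-a>s3; s4-b>s7; s5-a>s1; s5-b>s8; s6-a>s3; s6-b>s9; s7-a>s3; s7-b>s10; s8-a>s1; s8-b>s11; s9-a>s3; s9-b>s12; s10-a>s3; s10-b>s13; s11-a>s13; s11-b>s11; s12-a>s3; s12-b>s14; s13-a>s14; s13-b>s13; s14-a>s14; s14-b>s14

Build one automaton per condition and run them in lockstep. One (5 states) tracks whether and how much of `bbbb` has been seen; the other (3 states) tracks the count of `a`s, saturating at 2. Each combined state is a pair, one component from each; accept when both components accept.
With 15 states:
          a    b  
>  s0     s1   s2 
   s1     s3   s4 
   s2     s1   s5 
   s3     s3   s6 
   s4     s3   s7 
   s5     s1   s8 
   s6     s3   s9 
   s7     s3  s10 
   s8     s1  s11 
   s9     s3  s12 
   s10    s3  s13 
 * s11   s13  s11 
   s12    s3  s14 
 * s13   s14  s13 
   s14   s14  s14 
(> = start, * = accepting)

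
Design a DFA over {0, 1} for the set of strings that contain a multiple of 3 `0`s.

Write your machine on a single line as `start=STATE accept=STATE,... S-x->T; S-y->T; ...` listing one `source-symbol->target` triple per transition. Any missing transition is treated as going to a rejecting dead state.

Keep the running count of `0`s modulo 3: each `0` advances along the cycle A → B → C → A while other symbols loop. Accept at A.
With 3 states:
       0  1 
>* A   B  A 
   B   C  B 
   C   A  C 
(> = start, * = accepting)

start=A; accept=A; A-0->B; A-1->A; B-0->C; B-1->B; C-0->A; C-1->C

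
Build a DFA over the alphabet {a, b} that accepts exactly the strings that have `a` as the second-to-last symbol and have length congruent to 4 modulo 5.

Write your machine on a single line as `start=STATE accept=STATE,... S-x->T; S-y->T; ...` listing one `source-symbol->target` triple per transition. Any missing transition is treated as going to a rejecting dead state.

start=q0; accept=q5; q0-a->q1; q0-b->q1; q1-a->q2; q1-b->q2; q2-a->q3; q2-b->q4; q3-a->q5; q3-b->q5; q4-a->q6; q4-b->q6; q5-a->q0; q5-b->q0; q6-a->q0; q6-b->q0

Build one automaton per condition and run them in lockstep. The first has 7 states tracking the last 2 symbols read; the second has 5 states tracking the input length modulo 5. A product state is a pair (one from each), accepting exactly when both do. After merging equivalent states the machine shrinks.
7 states suffice.
        a   b  
>  q0   q1  q1 
   q1   q2  q2 
   q2   q3  q4 
   q3   q5  q5 
   q4   q6  q6 
 * q5   q0  q0 
   q6   q0  q0 
(> = start, * = accepting)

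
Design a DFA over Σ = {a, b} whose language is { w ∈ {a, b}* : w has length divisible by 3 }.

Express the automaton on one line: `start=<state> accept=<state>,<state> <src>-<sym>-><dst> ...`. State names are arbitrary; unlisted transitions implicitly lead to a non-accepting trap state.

Only the length mod 3 matters, so use a 3-cycle: from any state, every input symbol moves to the next state, wrapping s2 back to s0. Mark s0 accepting.
        a   b  
>* s0   s1  s1 
   s1   s2  s2 
   s2   s0  s0 
(> = start, * = accepting)

start=s0 accept=s0 s0-a->s1 s0-b->s1 s1-a->s2 s1-b->s2 s2-a->s0 s2-b->s0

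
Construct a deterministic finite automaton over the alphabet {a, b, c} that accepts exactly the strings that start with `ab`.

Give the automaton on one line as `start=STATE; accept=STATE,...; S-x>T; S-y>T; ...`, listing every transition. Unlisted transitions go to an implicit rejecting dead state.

start=s0; accept=s2; s0-a>s1; s0-b>s3; s0-c>s3; s1-a>s3; s1-b>s2; s1-c>s3; s2-a>s2; s2-b>s2; s2-c>s2; s3-a>s3; s3-b>s3; s3-c>s3

Check the first 2 symbols one by one: s0 through s1 record how many have matched `ab` so far; any wrong symbol goes to the dead state s3. After all 2 match we enter the accepting sink s2.
4 states suffice.
        a   b   c  
>  s0   s1  s3  s3 
   s1   s3  s2  s3 
 * s2   s2  s2  s2 
   s3   s3  s3  s3 
(> = start, * = accepting)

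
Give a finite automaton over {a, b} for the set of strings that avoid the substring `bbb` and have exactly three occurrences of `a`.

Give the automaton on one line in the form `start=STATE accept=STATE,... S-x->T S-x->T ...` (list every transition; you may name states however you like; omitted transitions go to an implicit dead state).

start=q0 accept=q6,q11,q15 q0-a->q1 q0-b->q2 q1-a->q3 q1-b->q4 q2-a->q1 q2-b->q5 q3-a->q6 q3-b->q7 q4-a->q3 q4-b->q8 q5-a->q1 q5-b->q9 q6-a->q10 q6-b->q11 q7-a->q6 q7-b->q12 q8-a->q3 q8-b->q13 q9-a->q13 q9-b->q9 q10-a->q10 q10-b->q14 q11-a->q10 q11-b->q15 q12-a->q6 q12-b->q16 q13-a->q16 q13-b->q13 q14-a->q10 q14-b->q17 q15-a->q10 q15-b->q18 q16-a->q18 q16-b->q16 q17-a->q10 q17-b->q19 q18-a->q19 q18-b->q18 q19-a->q19 q19-b->q19

Build one automaton per condition and run them in lockstep. One (4 states) tracks partial matches of the forbidden pattern `bbb`; the other (5 states) tracks the count of `a`s, saturating at 4. Each combined state is a pair, one component from each; accept when both components accept.
A 20-state machine:
          a    b  
>  q0     q1   q2 
   q1     q3   q4 
   q2     q1   q5 
   q3     q6   q7 
   q4     q3   q8 
   q5     q1   q9 
 * q6    q10  q11 
   q7     q6  q12 
   q8     q3  q13 
   q9    q13   q9 
   q10   q10  q14 
 * q11   q10  q15 
   q12    q6  q16 
   q13   q16  q13 
   q14   q10  q17 
 * q15   q10  q18 
   q16   q18  q16 
   q17   q10  q19 
   q18   q19  q18 
   q19   q19  q19 
(> = start, * = accepting)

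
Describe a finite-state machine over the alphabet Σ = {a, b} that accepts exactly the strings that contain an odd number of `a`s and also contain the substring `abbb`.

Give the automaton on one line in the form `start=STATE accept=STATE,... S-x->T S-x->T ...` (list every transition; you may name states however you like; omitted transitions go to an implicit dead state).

Run two small machines in parallel and take their product. The first has 2 states tracking the count of `a`s modulo 2; the second has 5 states tracking whether and how much of `abbb` has been seen. A product state is a pair (one from each), accepting exactly when both do.
With 9 states:
        a   b  
>  q0   q1  q0 
   q1   q2  q3 
   q2   q1  q4 
   q3   q2  q5 
   q4   q1  q6 
   q5   q2  q7 
   q6   q1  q8 
 * q7   q8  q7 
   q8   q7  q8 
(> = start, * = accepting)

start=q0 accept=q7 q0-a->q1 q0-b->q0 q1-a->q2 q1-b->q3 q2-a->q1 q2-b->q4 q3-a->q2 q3-b->q5 q4-a->q1 q4-b->q6 q5-a->q2 q5-b->q7 q6-a->q1 q6-b->q8 q7-a->q8 q7-b->q7 q8-a->q7 q8-b->q8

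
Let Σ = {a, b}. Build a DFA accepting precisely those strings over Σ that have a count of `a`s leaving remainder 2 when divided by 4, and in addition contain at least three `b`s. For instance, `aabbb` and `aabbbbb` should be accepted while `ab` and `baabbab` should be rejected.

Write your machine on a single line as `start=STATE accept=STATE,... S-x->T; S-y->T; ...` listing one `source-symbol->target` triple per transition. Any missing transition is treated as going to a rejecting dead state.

Build one automaton per condition and run them in lockstep. The first has 4 states tracking the count of `a`s modulo 4; the second has 5 states tracking the count of `b`s, saturating at 4. A product state is a pair (one from each), accepting exactly when both do. After merging equivalent states the machine shrinks.
          a    b  
>  s0     s1   s2 
   s1     s3   s4 
   s2     s4   s5 
   s3     s6   s7 
   s4     s7   s8 
   s5     s8   s9 
   s6     s0  s10 
   s7    s10  s11 
   s8    s11  s12 
   s9    s12   s9 
   s10    s2  s13 
   s11   s13  s14 
   s12   s14  s12 
   s13    s5  s15 
 * s14   s15  s14 
   s15    s9  s15 
(> = start, * = accepting)

start=s0; accept=s14; s0-a->s1; s0-b->s2; s1-a->s3; s1-b->s4; s2-a->s4; s2-b->s5; s3-a->s6; s3-b->s7; s4-a->s7; s4-b->s8; s5-a->s8; s5-b->s9; s6-a->s0; s6-b->s10; s7-a->s10; s7-b->s11; s8-a->s11; s8-b->s12; s9-a->s12; s9-b->s9; s10-a->s2; s10-b->s13; s11-a->s13; s11-b->s14; s12-a->s14; s12-b->s12; s13-a->s5; s13-b->s15; s14-a->s15; s14-b->s14; s15-a->s9; s15-b->s15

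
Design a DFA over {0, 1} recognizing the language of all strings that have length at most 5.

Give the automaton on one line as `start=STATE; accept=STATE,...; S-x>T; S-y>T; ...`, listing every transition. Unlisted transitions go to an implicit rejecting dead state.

We only need to distinguish lengths 0, 1, …, 5, and '>5'. Chain q0 → q1 → q2 → q3 → q4 → q5 → q6 on every symbol, with q6 looping. Accepting states: {q0, q1, q2, q3, q4, q5}.
7 states suffice.
        0   1  
>* q0   q1  q1 
 * q1   q2  q2 
 * q2   q3  q3 
 * q3   q4  q4 
 * q4   q5  q5 
 * q5   q6  q6 
   q6   q6  q6 
(> = start, * = accepting)

start=q0; accept=q0,q1,q2,q3,q4,q5; q0-0>q1; q0-1>q1; q1-0>q2; q1-1>q2; q2-0>q3; q2-1>q3; q3-0>q4; q3-1>q4; q4-0>q5; q4-1>q5; q5-0>q6; q5-1>q6; q6-0>q6; q6-1>q6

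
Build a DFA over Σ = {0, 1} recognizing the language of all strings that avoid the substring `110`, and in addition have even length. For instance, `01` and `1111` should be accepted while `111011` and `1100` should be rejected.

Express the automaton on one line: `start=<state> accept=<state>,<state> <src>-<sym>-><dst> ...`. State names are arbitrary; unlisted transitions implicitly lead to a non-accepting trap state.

start=q0 accept=q0,q3,q4 q0-0->q1 q0-1->q2 q1-0->q0 q1-1->q3 q2-0->q0 q2-1->q4 q3-0->q1 q3-1->q5 q4-0->q6 q4-1->q5 q5-0->q7 q5-1->q4 q6-0->q7 q6-1->q7 q7-0->q6 q7-1->q6

Handle the two conditions separately and then intersect. One (4 states) tracks partial matches of the forbidden pattern `110`; the other (2 states) tracks the input length modulo 2. Each combined state is a pair, one component from each; accept when both components accept.
An 8-state machine:
        0   1  
>* q0   q1  q2 
   q1   q0  q3 
   q2   q0  q4 
 * q3   q1  q5 
 * q4   q6  q5 
   q5   q7  q4 
   q6   q7  q7 
   q7   q6  q6 
(> = start, * = accepting)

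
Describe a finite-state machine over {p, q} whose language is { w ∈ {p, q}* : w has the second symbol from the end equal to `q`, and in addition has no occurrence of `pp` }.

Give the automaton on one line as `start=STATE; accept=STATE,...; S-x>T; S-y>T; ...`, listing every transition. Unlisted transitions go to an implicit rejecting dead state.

Run two small machines in parallel and take their product. The first has 7 states tracking the last 2 symbols read; the second has 3 states tracking partial matches of the forbidden pattern `pp`. A product state is a pair (one from each), accepting exactly when both do.
With 10 states:
       p  q 
>  A   B  C 
   B   D  E 
   C   F  G 
   D   D  H 
   E   F  G 
 * F   D  E 
 * G   F  G 
   H   I  J 
   I   D  H 
   J   I  J 
(> = start, * = accepting)

start=A; accept=F,G; A-p>B; A-q>C; B-p>D; B-q>E; C-p>F; C-q>G; D-p>D; D-q>H; E-p>F; E-q>G; F-p>D; F-q>E; G-p>F; G-q>G; H-p>I; H-q>J; I-p>D; I-q>H; J-p>I; J-q>J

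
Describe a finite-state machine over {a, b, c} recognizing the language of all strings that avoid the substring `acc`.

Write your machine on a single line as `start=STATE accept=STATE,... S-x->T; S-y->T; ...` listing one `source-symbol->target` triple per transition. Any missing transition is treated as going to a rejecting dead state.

This is the complement of 'contains `acc`'. Use the same substring-matching states — s0 through s3 holding how much of `acc` has just been matched — but flip the accepting set: everything except the trap s3 accepts.
4 states suffice.
        a   b   c  
>* s0   s1  s0  s0 
 * s1   s1  s0  s2 
 * s2   s1  s0  s3 
   s3   s3  s3  s3 
(> = start, * = accepting)

start=s0; accept=s0,s1,s2; s0-a->s1; s0-b->s0; s0-c->s0; s1-a->s1; s1-b->s0; s1-c->s2; s2-a->s1; s2-b->s0; s2-c->s3; s3-a->s3; s3-b->s3; s3-c->s3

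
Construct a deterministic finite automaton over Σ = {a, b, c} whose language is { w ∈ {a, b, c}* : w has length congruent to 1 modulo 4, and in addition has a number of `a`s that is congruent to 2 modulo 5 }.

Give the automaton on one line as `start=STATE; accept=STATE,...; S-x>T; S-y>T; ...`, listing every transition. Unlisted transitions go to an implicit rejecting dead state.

start=S0; accept=S16; S0-a>S1; S0-b>S2; S0-c>S2; S1-a>S3; S1-b>S4; S1-c>S4; S2-a>S4; S2-b>S5; S2-c>S5; S3-a>S6; S3-b>S7; S3-c>S7; S4-a>S7; S4-b>S8; S4-c>S8; S5-a>S8; S5-b>S9; S5-c>S9; S6-a>S10; S6-b>S11; S6-c>S11; S7-a>S11; S7-b>S12; S7-c>S12; S8-a>S12; S8-b>S13; S8-c>S13; S9-a>S13; S9-b>S0; S9-c>S0; S10-a>S2; S10-b>S14; S10-c>S14; S11-a>S14; S11-b>S15; S11-c>S15; S12-a>S15; S12-b>S16; S12-c>S16; S13-a>S16; S13-b>S1; S13-c>S1; S14-a>S5; S14-b>S17; S14-c>S17; S15-a>S17; S15-b>S18; S15-c>S18; S16-a>S18; S16-b>S3; S16-c>S3; S17-a>S9; S17-b>S19; S17-c>S19; S18-a>S19; S18-b>S6; S18-c>S6; S19-a>S0; S19-b>S10; S19-c>S10

Handle the two conditions separately and then intersect. The first has 4 states tracking the input length modulo 4; the second has 5 states tracking the count of `a`s modulo 5. A product state is a pair (one from each), accepting exactly when both do.
          a    b    c  
>  S0     S1   S2   S2 
   S1     S3   S4   S4 
   S2     S4   S5   S5 
   S3     S6   S7   S7 
   S4     S7   S8   S8 
   S5     S8   S9   S9 
   S6    S10  S11  S11 
   S7    S11  S12  S12 
   S8    S12  S13  S13 
   S9    S13   S0   S0 
   S10    S2  S14  S14 
   S11   S14  S15  S15 
   S12   S15  S16  S16 
   S13   S16   S1   S1 
   S14    S5  S17  S17 
   S15   S17  S18  S18 
 * S16   S18   S3   S3 
   S17    S9  S19  S19 
   S18   S19   S6   S6 
   S19    S0  S10  S10 
(> = start, * = accepting)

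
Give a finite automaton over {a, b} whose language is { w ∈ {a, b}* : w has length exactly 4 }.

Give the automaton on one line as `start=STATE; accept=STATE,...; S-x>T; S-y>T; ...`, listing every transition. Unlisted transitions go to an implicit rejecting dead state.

start=S0; accept=S4; S0-a>S1; S0-b>S1; S1-a>S2; S1-b>S2; S2-a>S3; S2-b>S3; S3-a>S4; S3-b>S4; S4-a>S5; S4-b>S5; S5-a>S5; S5-b>S5

We only need to distinguish lengths 0, 1, …, 4, and '>4'. Chain S0 → S1 → S2 → S3 → S4 → S5 on every symbol, with S5 looping. Accepting states: {S4}.
        a   b  
>  S0   S1  S1 
   S1   S2  S2 
   S2   S3  S3 
   S3   S4  S4 
 * S4   S5  S5 
   S5   S5  S5 
(> = start, * = accepting)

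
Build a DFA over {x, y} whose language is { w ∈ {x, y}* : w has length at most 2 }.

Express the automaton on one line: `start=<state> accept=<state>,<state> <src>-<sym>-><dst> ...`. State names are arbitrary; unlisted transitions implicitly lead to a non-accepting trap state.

start=q0 accept=q0,q1,q2 q0-x->q1 q0-y->q1 q1-x->q2 q1-y->q2 q2-x->q3 q2-y->q3 q3-x->q3 q3-y->q3

Count input length up to 3: every symbol moves from q0 toward q3, which means 'more than 2' and absorbs. Accept from {q0, q1, q2}.
With 4 states:
        x   y  
>* q0   q1  q1 
 * q1   q2  q2 
 * q2   q3  q3 
   q3   q3  q3 
(> = start, * = accepting)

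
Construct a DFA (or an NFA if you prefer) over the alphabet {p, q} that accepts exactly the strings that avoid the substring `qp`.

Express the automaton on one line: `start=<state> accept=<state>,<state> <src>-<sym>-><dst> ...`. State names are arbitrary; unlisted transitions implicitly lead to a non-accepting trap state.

This is the complement of 'contains `qp`'. Use the same substring-matching states — s0 through s2 holding how much of `qp` has just been matched — but flip the accepting set: everything except the trap s2 accepts.
3 states suffice.
        p   q  
>* s0   s0  s1 
 * s1   s2  s1 
   s2   s2  s2 
(> = start, * = accepting)

start=s0 accept=s0,s1 s0-p->s0 s0-q->s1 s1-p->s2 s1-q->s1 s2-p->s2 s2-q->s2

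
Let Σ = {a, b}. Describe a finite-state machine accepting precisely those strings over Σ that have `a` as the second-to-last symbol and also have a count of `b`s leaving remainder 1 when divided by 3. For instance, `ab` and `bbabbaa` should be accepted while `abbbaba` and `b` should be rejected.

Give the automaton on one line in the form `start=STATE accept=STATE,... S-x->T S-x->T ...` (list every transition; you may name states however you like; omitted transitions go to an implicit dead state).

start=q0 accept=q3,q6 q0-a->q1 q0-b->q2 q1-a->q1 q1-b->q3 q2-a->q4 q2-b->q5 q3-a->q4 q3-b->q5 q4-a->q6 q4-b->q5 q5-a->q5 q5-b->q0 q6-a->q6 q6-b->q5

Run two small machines in parallel and take their product. The first has 7 states tracking the last 2 symbols read; the second has 3 states tracking the count of `b`s modulo 3. A product state is a pair (one from each), accepting exactly when both do. After merging equivalent states the machine shrinks.
        a   b  
>  q0   q1  q2 
   q1   q1  q3 
   q2   q4  q5 
 * q3   q4  q5 
   q4   q6  q5 
   q5   q5  q0 
 * q6   q6  q5 
(> = start, * = accepting)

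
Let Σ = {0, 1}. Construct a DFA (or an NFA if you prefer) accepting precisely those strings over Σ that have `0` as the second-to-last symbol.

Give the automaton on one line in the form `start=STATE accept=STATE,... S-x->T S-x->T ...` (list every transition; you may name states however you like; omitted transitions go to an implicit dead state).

start=q0 accept=q3,q4 q0-0->q1 q0-1->q2 q1-0->q3 q1-1->q4 q2-0->q5 q2-1->q6 q3-0->q3 q3-1->q4 q4-0->q5 q4-1->q6 q5-0->q3 q5-1->q4 q6-0->q5 q6-1->q6

Because acceptance depends on a position counted from the end, the machine has to buffer the most recent 2 symbols. Make each state the string of the last up-to-2 symbols read; on input `x` shift the window left and append `x`. Accept when the buffered window has length 2 and begins with `0`.
A 7-state machine:
        0   1  
>  q0   q1  q2 
   q1   q3  q4 
   q2   q5  q6 
 * q3   q3  q4 
 * q4   q5  q6 
   q5   q3  q4 
   q6   q5  q6 
(> = start, * = accepting)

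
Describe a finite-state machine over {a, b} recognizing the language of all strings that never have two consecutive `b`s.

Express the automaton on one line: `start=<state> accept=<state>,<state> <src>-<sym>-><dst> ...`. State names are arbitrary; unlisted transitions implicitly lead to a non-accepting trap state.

start=q0 accept=q0,q1 q0-a->q0 q0-b->q1 q1-a->q0 q1-b->q2 q2-a->q2 q2-b->q2

Track partial matches of the forbidden pattern `bb`. State q2 is a dead state reached once `bb` has occurred; every other state accepts. q0 means no part of `bb` is currently matched.
        a   b  
>* q0   q0  q1 
 * q1   q0  q2 
   q2   q2  q2 
(> = start, * = accepting)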